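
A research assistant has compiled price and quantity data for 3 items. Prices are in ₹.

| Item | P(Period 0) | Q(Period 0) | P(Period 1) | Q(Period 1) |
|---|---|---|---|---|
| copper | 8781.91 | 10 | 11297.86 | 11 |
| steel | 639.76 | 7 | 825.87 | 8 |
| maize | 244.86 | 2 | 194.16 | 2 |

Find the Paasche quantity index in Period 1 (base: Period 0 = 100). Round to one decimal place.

110.2

Paasche quantity index uses current-period prices as weights.
ΣP(Period 1)·Q(Period 1) = 11297.86×11 + 825.87×8 + 194.16×2 = 124276.46 + 6606.96 + 388.32 = 131271.74
ΣP(Period 1)·Q(Period 0) = 11297.86×10 + 825.87×7 + 194.16×2 = 112978.6 + 5781.09 + 388.32 = 119148.01
Index = 131271.74 / 119148.01 × 100 = 110.1754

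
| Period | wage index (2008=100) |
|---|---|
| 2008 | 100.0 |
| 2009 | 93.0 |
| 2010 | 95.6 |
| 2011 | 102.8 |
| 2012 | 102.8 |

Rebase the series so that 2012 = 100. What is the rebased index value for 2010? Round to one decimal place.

Rebased(2010) = 95.6 / 102.8 × 100 = 92.9961

93.0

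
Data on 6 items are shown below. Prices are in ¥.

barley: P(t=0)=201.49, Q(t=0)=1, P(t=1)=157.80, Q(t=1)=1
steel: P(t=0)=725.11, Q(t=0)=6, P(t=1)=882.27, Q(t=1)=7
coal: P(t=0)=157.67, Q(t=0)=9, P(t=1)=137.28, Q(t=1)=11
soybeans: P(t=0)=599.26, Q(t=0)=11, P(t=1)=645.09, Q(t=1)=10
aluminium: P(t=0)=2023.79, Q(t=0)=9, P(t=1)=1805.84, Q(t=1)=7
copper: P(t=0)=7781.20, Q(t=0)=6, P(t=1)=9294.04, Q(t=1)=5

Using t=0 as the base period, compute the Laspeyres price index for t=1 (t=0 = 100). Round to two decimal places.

110.76

Laspeyres price index uses base-period quantities as weights.
ΣP(t=1)·Q(t=0) = 157.80×1 + 882.27×6 + 137.28×9 + 645.09×11 + 1805.84×9 + 9294.04×6 = 157.8 + 5293.62 + 1235.52 + 7095.99 + 16252.56 + 55764.24 = 85799.73
ΣP(t=0)·Q(t=0) = 201.49×1 + 725.11×6 + 157.67×9 + 599.26×11 + 2023.79×9 + 7781.20×6 = 201.49 + 4350.66 + 1419.03 + 6591.86 + 18214.11 + 46687.2 = 77464.35
Index = 85799.73 / 77464.35 × 100 = 110.7603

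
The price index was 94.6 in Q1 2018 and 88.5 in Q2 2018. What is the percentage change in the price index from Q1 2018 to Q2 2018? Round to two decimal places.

-6.45%

Change = (88.5 − 94.6) / 94.6 × 100
       = -6.1 / 94.6 × 100 = -6.4482%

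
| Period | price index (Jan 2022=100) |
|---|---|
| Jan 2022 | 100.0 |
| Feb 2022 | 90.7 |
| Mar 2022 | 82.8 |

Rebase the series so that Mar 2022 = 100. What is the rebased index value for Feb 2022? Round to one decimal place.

Rebased(Feb 2022) = 90.7 / 82.8 × 100 = 109.5411

109.5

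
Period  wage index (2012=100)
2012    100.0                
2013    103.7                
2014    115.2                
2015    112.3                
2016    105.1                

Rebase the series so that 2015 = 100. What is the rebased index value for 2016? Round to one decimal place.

Rebased(2016) = 105.1 / 112.3 × 100 = 93.5886

93.6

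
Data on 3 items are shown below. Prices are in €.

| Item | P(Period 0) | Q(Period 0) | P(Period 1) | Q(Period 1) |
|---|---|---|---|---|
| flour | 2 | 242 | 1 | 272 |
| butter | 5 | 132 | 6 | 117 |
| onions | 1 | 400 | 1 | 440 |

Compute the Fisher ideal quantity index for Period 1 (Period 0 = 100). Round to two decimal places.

100.10

Laspeyres component (base-period weights):
ΣP(Period 0)Q(Period 1) = 2×272 + 5×117 + 1×440 = 544 + 585 + 440 = 1569
ΣP(Period 0)Q(Period 0) = 2×242 + 5×132 + 1×400 = 484 + 660 + 400 = 1544
L = 1569 / 1544 × 100 = 101.6192
Paasche component (current-period weights):
ΣP(Period 1)Q(Period 1) = 1×272 + 6×117 + 1×440 = 272 + 702 + 440 = 1414
ΣP(Period 1)Q(Period 0) = 1×242 + 6×132 + 1×400 = 242 + 792 + 400 = 1434
P = 1414 / 1434 × 100 = 98.6053
Fisher = √(L × P) = √(101.6192 × 98.6053) = 100.1009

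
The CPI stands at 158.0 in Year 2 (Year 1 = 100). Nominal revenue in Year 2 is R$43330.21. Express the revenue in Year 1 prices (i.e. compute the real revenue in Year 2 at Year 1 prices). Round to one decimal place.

27424.2

Real = Nominal ÷ (Index/100) = 43330.21 ÷ (158.0/100)
     = 43330.21 ÷ 1.580 = 27424.1835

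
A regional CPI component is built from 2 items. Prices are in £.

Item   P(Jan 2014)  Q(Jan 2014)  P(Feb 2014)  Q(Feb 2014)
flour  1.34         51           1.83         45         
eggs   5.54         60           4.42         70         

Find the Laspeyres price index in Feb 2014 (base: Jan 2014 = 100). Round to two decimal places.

89.47

Laspeyres price index uses base-period quantities as weights.
ΣP(Feb 2014)·Q(Jan 2014) = 1.83×51 + 4.42×60 = 93.33 + 265.2 = 358.53
ΣP(Jan 2014)·Q(Jan 2014) = 1.34×51 + 5.54×60 = 68.34 + 332.4 = 400.74
Index = 358.53 / 400.74 × 100 = 89.4670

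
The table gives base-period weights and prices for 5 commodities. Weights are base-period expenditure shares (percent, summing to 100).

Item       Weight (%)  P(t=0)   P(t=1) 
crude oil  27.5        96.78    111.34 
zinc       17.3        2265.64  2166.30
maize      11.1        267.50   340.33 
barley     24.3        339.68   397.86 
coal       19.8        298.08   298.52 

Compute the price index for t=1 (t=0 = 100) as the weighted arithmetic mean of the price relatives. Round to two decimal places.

crude oil: 27.5 × (111.34/96.78) = 27.5 × 1.150444 = 31.6372
zinc: 17.3 × (2166.30/2265.64) = 17.3 × 0.956154 = 16.5415
maize: 11.1 × (340.33/267.50) = 11.1 × 1.272262 = 14.1221
barley: 24.3 × (397.86/339.68) = 24.3 × 1.171279 = 28.4621
coal: 19.8 × (298.52/298.08) = 19.8 × 1.001476 = 19.8292
Index = Σ wᵢ·(p₁ᵢ/p₀ᵢ) = 31.6372 + 16.5415 + 14.1221 + 28.4621 + 19.8292 = 110.5921

110.59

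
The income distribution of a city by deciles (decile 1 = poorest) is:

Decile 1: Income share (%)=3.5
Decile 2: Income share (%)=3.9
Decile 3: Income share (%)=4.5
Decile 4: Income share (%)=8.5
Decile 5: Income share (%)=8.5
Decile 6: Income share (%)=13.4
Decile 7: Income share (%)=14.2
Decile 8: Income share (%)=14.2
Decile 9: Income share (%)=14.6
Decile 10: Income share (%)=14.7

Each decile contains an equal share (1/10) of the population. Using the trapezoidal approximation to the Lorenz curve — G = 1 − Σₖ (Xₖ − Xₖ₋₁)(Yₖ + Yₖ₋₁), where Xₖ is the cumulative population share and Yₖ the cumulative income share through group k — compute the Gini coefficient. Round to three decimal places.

Cumulative income shares Yₖ: 0.0350, 0.0740, 0.1190, 0.2040, 0.2890, 0.4230, 0.5650, 0.7070, 0.8530, 1.0000
Σ (Xₖ−Xₖ₋₁)(Yₖ+Yₖ₋₁) = (1/10)(0.0350+0.0000) + (1/10)(0.0740+0.0350) + (1/10)(0.1190+0.0740) + (1/10)(0.2040+0.1190) + (1/10)(0.2890+0.2040) + (1/10)(0.4230+0.2890) + (1/10)(0.5650+0.4230) + (1/10)(0.7070+0.5650) + (1/10)(0.8530+0.7070) + (1/10)(1.0000+0.8530)
  = 0.0035 + 0.0109 + 0.0193 + 0.0323 + 0.0493 + 0.0712 + 0.0988 + 0.1272 + 0.1560 + 0.1853 = 0.7538
G = 1 − 0.7538 = 0.2462

0.246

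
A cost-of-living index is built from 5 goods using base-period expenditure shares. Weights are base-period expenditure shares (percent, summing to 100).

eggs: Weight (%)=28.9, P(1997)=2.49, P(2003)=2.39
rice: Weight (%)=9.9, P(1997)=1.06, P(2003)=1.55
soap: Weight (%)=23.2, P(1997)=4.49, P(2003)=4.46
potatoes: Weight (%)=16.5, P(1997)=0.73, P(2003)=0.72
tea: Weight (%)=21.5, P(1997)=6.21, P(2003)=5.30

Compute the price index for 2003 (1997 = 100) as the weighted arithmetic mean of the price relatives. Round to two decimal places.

eggs: 28.9 × (2.39/2.49) = 28.9 × 0.959839 = 27.7394
rice: 9.9 × (1.55/1.06) = 9.9 × 1.462264 = 14.4764
soap: 23.2 × (4.46/4.49) = 23.2 × 0.993318 = 23.0450
potatoes: 16.5 × (0.72/0.73) = 16.5 × 0.986301 = 16.2740
tea: 21.5 × (5.30/6.21) = 21.5 × 0.853462 = 18.3494
Index = Σ wᵢ·(p₁ᵢ/p₀ᵢ) = 27.7394 + 14.4764 + 23.0450 + 16.2740 + 18.3494 = 99.8842

99.88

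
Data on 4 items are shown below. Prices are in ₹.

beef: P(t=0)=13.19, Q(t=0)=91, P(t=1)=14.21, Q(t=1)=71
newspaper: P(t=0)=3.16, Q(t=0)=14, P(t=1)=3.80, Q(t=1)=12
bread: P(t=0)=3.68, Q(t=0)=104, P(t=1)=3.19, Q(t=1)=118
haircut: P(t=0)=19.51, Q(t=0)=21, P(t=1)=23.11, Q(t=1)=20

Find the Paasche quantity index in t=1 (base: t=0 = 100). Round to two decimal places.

87.51

Paasche quantity index uses current-period prices as weights.
ΣP(t=1)·Q(t=1) = 14.21×71 + 3.80×12 + 3.19×118 + 23.11×20 = 1008.91 + 45.6 + 376.42 + 462.2 = 1893.13
ΣP(t=1)·Q(t=0) = 14.21×91 + 3.80×14 + 3.19×104 + 23.11×21 = 1293.11 + 53.2 + 331.76 + 485.31 = 2163.38
Index = 1893.13 / 2163.38 × 100 = 87.5080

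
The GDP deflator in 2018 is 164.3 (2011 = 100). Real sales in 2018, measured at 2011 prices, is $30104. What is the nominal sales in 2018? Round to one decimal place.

49460.9

Nominal = Real × (Index/100) = 30104 × (164.3/100)
        = 30104 × 1.643 = 49460.8720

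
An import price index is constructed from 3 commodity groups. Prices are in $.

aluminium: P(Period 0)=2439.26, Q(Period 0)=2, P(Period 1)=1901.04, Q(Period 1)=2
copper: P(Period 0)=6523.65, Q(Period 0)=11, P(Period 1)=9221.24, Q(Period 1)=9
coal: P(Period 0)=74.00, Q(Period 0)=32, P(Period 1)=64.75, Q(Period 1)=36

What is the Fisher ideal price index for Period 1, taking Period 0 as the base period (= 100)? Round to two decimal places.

135.17

Laspeyres component (base-period weights):
ΣP(Period 1)Q(Period 0) = 1901.04×2 + 9221.24×11 + 64.75×32 = 3802.08 + 101433.64 + 2072 = 107307.72
ΣP(Period 0)Q(Period 0) = 2439.26×2 + 6523.65×11 + 74.00×32 = 4878.52 + 71760.15 + 2368 = 79006.67
L = 107307.72 / 79006.67 × 100 = 135.8211
Paasche component (current-period weights):
ΣP(Period 1)Q(Period 1) = 1901.04×2 + 9221.24×9 + 64.75×36 = 3802.08 + 82991.16 + 2331 = 89124.24
ΣP(Period 0)Q(Period 1) = 2439.26×2 + 6523.65×9 + 74.00×36 = 4878.52 + 58712.85 + 2664 = 66255.37
P = 89124.24 / 66255.37 × 100 = 134.5163
Fisher = √(L × P) = √(135.8211 × 134.5163) = 135.1671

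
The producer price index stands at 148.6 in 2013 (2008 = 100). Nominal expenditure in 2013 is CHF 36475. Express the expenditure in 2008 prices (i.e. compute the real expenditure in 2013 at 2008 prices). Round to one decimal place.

Real = Nominal ÷ (Index/100) = 36475 ÷ (148.6/100)
     = 36475 ÷ 1.486 = 24545.7604

24545.8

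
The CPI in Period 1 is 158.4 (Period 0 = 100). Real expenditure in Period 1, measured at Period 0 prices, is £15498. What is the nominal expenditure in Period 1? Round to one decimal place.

24548.8

Nominal = Real × (Index/100) = 15498 × (158.4/100)
        = 15498 × 1.584 = 24548.8320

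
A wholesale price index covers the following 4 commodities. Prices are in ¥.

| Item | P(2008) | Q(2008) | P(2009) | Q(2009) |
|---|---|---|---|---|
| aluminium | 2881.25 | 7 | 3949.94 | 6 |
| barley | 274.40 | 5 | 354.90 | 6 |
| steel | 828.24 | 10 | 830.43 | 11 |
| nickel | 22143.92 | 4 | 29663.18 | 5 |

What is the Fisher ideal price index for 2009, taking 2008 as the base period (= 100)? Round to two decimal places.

Laspeyres component (base-period weights):
ΣP(2009)Q(2008) = 3949.94×7 + 354.90×5 + 830.43×10 + 29663.18×4 = 27649.58 + 1774.5 + 8304.3 + 118652.72 = 156381.1
ΣP(2008)Q(2008) = 2881.25×7 + 274.40×5 + 828.24×10 + 22143.92×4 = 20168.75 + 1372 + 8282.4 + 88575.68 = 118398.83
L = 156381.1 / 118398.83 × 100 = 132.0799
Paasche component (current-period weights):
ΣP(2009)Q(2009) = 3949.94×6 + 354.90×6 + 830.43×11 + 29663.18×5 = 23699.64 + 2129.4 + 9134.73 + 148315.9 = 183279.67
ΣP(2008)Q(2009) = 2881.25×6 + 274.40×6 + 828.24×11 + 22143.92×5 = 17287.5 + 1646.4 + 9110.64 + 110719.6 = 138764.14
P = 183279.67 / 138764.14 × 100 = 132.0800
Fisher = √(L × P) = √(132.0799 × 132.0800) = 132.0800

132.08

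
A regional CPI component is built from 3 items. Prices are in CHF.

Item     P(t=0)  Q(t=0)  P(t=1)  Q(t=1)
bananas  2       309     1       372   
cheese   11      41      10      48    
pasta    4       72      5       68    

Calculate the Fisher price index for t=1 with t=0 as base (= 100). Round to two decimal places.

78.35

Laspeyres component (base-period weights):
ΣP(t=1)Q(t=0) = 1×309 + 10×41 + 5×72 = 309 + 410 + 360 = 1079
ΣP(t=0)Q(t=0) = 2×309 + 11×41 + 4×72 = 618 + 451 + 288 = 1357
L = 1079 / 1357 × 100 = 79.5136
Paasche component (current-period weights):
ΣP(t=1)Q(t=1) = 1×372 + 10×48 + 5×68 = 372 + 480 + 340 = 1192
ΣP(t=0)Q(t=1) = 2×372 + 11×48 + 4×68 = 744 + 528 + 272 = 1544
P = 1192 / 1544 × 100 = 77.2021
Fisher = √(L × P) = √(79.5136 × 77.2021) = 78.3493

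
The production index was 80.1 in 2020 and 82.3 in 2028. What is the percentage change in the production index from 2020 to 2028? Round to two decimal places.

Change = (82.3 − 80.1) / 80.1 × 100
       = 2.2 / 80.1 × 100 = 2.7466%

2.75%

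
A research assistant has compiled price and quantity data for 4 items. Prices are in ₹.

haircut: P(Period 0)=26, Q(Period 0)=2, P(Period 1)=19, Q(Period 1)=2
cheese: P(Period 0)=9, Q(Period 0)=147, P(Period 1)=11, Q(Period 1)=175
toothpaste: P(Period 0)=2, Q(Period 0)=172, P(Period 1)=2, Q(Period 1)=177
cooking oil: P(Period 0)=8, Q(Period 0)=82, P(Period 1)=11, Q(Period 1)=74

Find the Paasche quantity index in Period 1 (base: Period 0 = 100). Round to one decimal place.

Paasche quantity index uses current-period prices as weights.
ΣP(Period 1)·Q(Period 1) = 19×2 + 11×175 + 2×177 + 11×74 = 38 + 1925 + 354 + 814 = 3131
ΣP(Period 1)·Q(Period 0) = 19×2 + 11×147 + 2×172 + 11×82 = 38 + 1617 + 344 + 902 = 2901
Index = 3131 / 2901 × 100 = 107.9283

107.9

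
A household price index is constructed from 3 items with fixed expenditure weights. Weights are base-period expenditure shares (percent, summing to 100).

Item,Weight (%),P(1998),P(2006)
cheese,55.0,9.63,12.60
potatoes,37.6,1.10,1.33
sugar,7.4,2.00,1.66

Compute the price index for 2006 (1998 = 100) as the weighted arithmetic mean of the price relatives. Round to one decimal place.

123.6

cheese: 55.0 × (12.60/9.63) = 55.0 × 1.308411 = 71.9626
potatoes: 37.6 × (1.33/1.10) = 37.6 × 1.209091 = 45.4618
sugar: 7.4 × (1.66/2.00) = 7.4 × 0.830000 = 6.1420
Index = Σ wᵢ·(p₁ᵢ/p₀ᵢ) = 71.9626 + 45.4618 + 6.1420 = 123.5664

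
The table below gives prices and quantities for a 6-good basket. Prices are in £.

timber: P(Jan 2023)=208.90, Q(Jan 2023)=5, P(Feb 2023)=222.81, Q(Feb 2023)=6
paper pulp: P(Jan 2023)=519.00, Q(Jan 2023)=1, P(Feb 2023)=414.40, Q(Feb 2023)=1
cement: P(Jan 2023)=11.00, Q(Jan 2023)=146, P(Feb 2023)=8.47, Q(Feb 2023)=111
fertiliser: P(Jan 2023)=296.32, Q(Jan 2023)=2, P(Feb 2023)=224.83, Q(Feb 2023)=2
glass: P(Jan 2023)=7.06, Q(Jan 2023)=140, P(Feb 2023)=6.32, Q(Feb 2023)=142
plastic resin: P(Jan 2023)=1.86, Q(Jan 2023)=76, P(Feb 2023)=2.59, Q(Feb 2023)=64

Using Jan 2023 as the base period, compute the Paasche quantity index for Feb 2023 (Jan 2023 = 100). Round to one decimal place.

97.9

Paasche quantity index uses current-period prices as weights.
ΣP(Feb 2023)·Q(Feb 2023) = 222.81×6 + 414.40×1 + 8.47×111 + 224.83×2 + 6.32×142 + 2.59×64 = 1336.86 + 414.4 + 940.17 + 449.66 + 897.44 + 165.76 = 4204.29
ΣP(Feb 2023)·Q(Jan 2023) = 222.81×5 + 414.40×1 + 8.47×146 + 224.83×2 + 6.32×140 + 2.59×76 = 1114.05 + 414.4 + 1236.62 + 449.66 + 884.8 + 196.84 = 4296.37
Index = 4204.29 / 4296.37 × 100 = 97.8568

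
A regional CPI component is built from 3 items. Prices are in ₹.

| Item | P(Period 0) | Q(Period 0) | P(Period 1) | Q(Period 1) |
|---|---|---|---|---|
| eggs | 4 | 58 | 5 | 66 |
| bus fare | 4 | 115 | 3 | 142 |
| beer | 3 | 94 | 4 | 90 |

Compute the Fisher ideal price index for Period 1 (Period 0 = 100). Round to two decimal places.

102.53

Laspeyres component (base-period weights):
ΣP(Period 1)Q(Period 0) = 5×58 + 3×115 + 4×94 = 290 + 345 + 376 = 1011
ΣP(Period 0)Q(Period 0) = 4×58 + 4×115 + 3×94 = 232 + 460 + 282 = 974
L = 1011 / 974 × 100 = 103.7988
Paasche component (current-period weights):
ΣP(Period 1)Q(Period 1) = 5×66 + 3×142 + 4×90 = 330 + 426 + 360 = 1116
ΣP(Period 0)Q(Period 1) = 4×66 + 4×142 + 3×90 = 264 + 568 + 270 = 1102
P = 1116 / 1102 × 100 = 101.2704
Fisher = √(L × P) = √(103.7988 × 101.2704) = 102.5268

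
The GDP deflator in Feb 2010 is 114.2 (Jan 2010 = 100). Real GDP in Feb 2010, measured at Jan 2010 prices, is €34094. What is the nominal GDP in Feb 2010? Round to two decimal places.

38935.35

Nominal = Real × (Index/100) = 34094 × (114.2/100)
        = 34094 × 1.142 = 38935.3480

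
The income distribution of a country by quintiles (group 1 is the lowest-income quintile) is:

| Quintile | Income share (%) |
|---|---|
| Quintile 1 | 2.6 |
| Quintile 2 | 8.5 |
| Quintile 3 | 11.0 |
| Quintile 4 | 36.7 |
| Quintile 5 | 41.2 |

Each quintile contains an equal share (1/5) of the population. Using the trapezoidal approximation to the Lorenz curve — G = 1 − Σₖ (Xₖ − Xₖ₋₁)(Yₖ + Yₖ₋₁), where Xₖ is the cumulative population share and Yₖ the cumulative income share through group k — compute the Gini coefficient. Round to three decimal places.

Cumulative income shares Yₖ: 0.0260, 0.1110, 0.2210, 0.5880, 1.0000
Σ (Xₖ−Xₖ₋₁)(Yₖ+Yₖ₋₁) = (1/5)(0.0260+0.0000) + (1/5)(0.1110+0.0260) + (1/5)(0.2210+0.1110) + (1/5)(0.5880+0.2210) + (1/5)(1.0000+0.5880)
  = 0.0052 + 0.0274 + 0.0664 + 0.1618 + 0.3176 = 0.5784
G = 1 − 0.5784 = 0.4216

0.422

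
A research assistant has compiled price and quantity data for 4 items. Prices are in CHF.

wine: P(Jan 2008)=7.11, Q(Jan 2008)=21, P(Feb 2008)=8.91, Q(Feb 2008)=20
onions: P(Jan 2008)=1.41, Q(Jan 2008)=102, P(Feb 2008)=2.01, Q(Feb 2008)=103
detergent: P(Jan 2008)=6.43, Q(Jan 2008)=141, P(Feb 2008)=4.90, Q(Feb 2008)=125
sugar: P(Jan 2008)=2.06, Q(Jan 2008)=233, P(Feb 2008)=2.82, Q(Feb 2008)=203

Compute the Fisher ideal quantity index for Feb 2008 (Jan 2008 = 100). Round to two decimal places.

Laspeyres component (base-period weights):
ΣP(Jan 2008)Q(Feb 2008) = 7.11×20 + 1.41×103 + 6.43×125 + 2.06×203 = 142.2 + 145.23 + 803.75 + 418.18 = 1509.36
ΣP(Jan 2008)Q(Jan 2008) = 7.11×21 + 1.41×102 + 6.43×141 + 2.06×233 = 149.31 + 143.82 + 906.63 + 479.98 = 1679.74
L = 1509.36 / 1679.74 × 100 = 89.8568
Paasche component (current-period weights):
ΣP(Feb 2008)Q(Feb 2008) = 8.91×20 + 2.01×103 + 4.90×125 + 2.82×203 = 178.2 + 207.03 + 612.5 + 572.46 = 1570.19
ΣP(Feb 2008)Q(Jan 2008) = 8.91×21 + 2.01×102 + 4.90×141 + 2.82×233 = 187.11 + 205.02 + 690.9 + 657.06 = 1740.09
P = 1570.19 / 1740.09 × 100 = 90.2361
Fisher = √(L × P) = √(89.8568 × 90.2361) = 90.0463

90.05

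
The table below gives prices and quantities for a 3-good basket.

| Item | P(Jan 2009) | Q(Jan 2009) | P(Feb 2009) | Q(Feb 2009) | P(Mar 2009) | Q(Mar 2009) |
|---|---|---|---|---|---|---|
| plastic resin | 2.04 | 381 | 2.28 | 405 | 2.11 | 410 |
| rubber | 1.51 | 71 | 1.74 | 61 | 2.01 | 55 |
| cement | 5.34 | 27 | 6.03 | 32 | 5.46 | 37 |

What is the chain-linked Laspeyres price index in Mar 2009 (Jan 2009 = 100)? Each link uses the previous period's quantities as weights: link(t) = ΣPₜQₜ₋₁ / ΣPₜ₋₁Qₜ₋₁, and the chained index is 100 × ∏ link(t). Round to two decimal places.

105.80

Link Jan 2009→Feb 2009:
ΣP(Feb 2009)Q(Jan 2009) = 2.28×381 + 1.74×71 + 6.03×27 = 868.68 + 123.54 + 162.81 = 1155.03
ΣP(Jan 2009)Q(Jan 2009) = 2.04×381 + 1.51×71 + 5.34×27 = 777.24 + 107.21 + 144.18 = 1028.63
link = 1155.03/1028.63 = 1.122882
Link Feb 2009→Mar 2009:
ΣP(Mar 2009)Q(Feb 2009) = 2.11×405 + 2.01×61 + 5.46×32 = 854.55 + 122.61 + 174.72 = 1151.88
ΣP(Feb 2009)Q(Feb 2009) = 2.28×405 + 1.74×61 + 6.03×32 = 923.4 + 106.14 + 192.96 = 1222.5
link = 1151.88/1222.5 = 0.942233
Chained index = 100 × 1.122882 × 0.942233 = 105.8017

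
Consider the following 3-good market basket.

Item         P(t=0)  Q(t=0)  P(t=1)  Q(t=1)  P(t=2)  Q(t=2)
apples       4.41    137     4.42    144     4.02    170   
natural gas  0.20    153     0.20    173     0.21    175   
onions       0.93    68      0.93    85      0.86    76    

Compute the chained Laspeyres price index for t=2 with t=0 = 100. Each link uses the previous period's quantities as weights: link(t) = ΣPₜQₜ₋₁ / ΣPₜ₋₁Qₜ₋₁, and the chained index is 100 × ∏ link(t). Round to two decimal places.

91.94

Link t=0→t=1:
ΣP(t=1)Q(t=0) = 4.42×137 + 0.20×153 + 0.93×68 = 605.54 + 30.6 + 63.24 = 699.38
ΣP(t=0)Q(t=0) = 4.41×137 + 0.20×153 + 0.93×68 = 604.17 + 30.6 + 63.24 = 698.01
link = 699.38/698.01 = 1.001963
Link t=1→t=2:
ΣP(t=2)Q(t=1) = 4.02×144 + 0.21×173 + 0.86×85 = 578.88 + 36.33 + 73.1 = 688.31
ΣP(t=1)Q(t=1) = 4.42×144 + 0.20×173 + 0.93×85 = 636.48 + 34.6 + 79.05 = 750.13
link = 688.31/750.13 = 0.917588
Chained index = 100 × 1.001963 × 0.917588 = 91.9389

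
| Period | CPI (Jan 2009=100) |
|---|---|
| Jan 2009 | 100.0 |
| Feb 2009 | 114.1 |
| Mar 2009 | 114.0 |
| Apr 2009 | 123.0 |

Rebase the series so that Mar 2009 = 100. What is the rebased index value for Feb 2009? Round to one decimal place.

Rebased(Feb 2009) = 114.1 / 114.0 × 100 = 100.0877

100.1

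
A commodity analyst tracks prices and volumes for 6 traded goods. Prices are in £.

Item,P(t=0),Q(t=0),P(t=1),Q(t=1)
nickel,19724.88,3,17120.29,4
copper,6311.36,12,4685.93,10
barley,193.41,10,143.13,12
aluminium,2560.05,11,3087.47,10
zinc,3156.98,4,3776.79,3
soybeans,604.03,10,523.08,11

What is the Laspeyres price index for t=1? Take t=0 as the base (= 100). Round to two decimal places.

Laspeyres price index uses base-period quantities as weights.
ΣP(t=1)·Q(t=0) = 17120.29×3 + 4685.93×12 + 143.13×10 + 3087.47×11 + 3776.79×4 + 523.08×10 = 51360.87 + 56231.16 + 1431.3 + 33962.17 + 15107.16 + 5230.8 = 163323.46
ΣP(t=0)·Q(t=0) = 19724.88×3 + 6311.36×12 + 193.41×10 + 2560.05×11 + 3156.98×4 + 604.03×10 = 59174.64 + 75736.32 + 1934.1 + 28160.55 + 12627.92 + 6040.3 = 183673.83
Index = 163323.46 / 183673.83 × 100 = 88.9204

88.92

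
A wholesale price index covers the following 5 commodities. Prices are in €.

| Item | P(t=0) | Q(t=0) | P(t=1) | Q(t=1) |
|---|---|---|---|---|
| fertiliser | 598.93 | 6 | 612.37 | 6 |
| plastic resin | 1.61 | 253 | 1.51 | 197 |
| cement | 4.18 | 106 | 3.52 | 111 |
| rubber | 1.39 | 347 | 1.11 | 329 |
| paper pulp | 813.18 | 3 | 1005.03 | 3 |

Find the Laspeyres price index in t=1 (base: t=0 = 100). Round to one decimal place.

Laspeyres price index uses base-period quantities as weights.
ΣP(t=1)·Q(t=0) = 612.37×6 + 1.51×253 + 3.52×106 + 1.11×347 + 1005.03×3 = 3674.22 + 382.03 + 373.12 + 385.17 + 3015.09 = 7829.63
ΣP(t=0)·Q(t=0) = 598.93×6 + 1.61×253 + 4.18×106 + 1.39×347 + 813.18×3 = 3593.58 + 407.33 + 443.08 + 482.33 + 2439.54 = 7365.86
Index = 7829.63 / 7365.86 × 100 = 106.2962

106.3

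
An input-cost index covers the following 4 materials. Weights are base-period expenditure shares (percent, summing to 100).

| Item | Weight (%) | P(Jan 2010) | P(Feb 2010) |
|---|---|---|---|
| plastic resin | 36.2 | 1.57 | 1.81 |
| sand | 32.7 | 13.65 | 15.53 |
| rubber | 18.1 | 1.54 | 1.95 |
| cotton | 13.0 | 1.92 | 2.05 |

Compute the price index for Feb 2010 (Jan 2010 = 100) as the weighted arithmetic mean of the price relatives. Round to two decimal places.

plastic resin: 36.2 × (1.81/1.57) = 36.2 × 1.152866 = 41.7338
sand: 32.7 × (15.53/13.65) = 32.7 × 1.137729 = 37.2037
rubber: 18.1 × (1.95/1.54) = 18.1 × 1.266234 = 22.9188
cotton: 13.0 × (2.05/1.92) = 13.0 × 1.067708 = 13.8802
Index = Σ wᵢ·(p₁ᵢ/p₀ᵢ) = 41.7338 + 37.2037 + 22.9188 + 13.8802 = 115.7365

115.74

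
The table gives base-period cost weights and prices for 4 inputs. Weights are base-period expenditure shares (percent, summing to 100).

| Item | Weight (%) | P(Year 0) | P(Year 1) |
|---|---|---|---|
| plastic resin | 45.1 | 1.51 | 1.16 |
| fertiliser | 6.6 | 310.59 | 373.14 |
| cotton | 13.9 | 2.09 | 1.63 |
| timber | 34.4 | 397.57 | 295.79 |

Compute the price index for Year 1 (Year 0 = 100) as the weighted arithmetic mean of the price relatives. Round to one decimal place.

79.0

plastic resin: 45.1 × (1.16/1.51) = 45.1 × 0.768212 = 34.6464
fertiliser: 6.6 × (373.14/310.59) = 6.6 × 1.201391 = 7.9292
cotton: 13.9 × (1.63/2.09) = 13.9 × 0.779904 = 10.8407
timber: 34.4 × (295.79/397.57) = 34.4 × 0.743995 = 25.5934
Index = Σ wᵢ·(p₁ᵢ/p₀ᵢ) = 34.6464 + 7.9292 + 10.8407 + 25.5934 = 79.0096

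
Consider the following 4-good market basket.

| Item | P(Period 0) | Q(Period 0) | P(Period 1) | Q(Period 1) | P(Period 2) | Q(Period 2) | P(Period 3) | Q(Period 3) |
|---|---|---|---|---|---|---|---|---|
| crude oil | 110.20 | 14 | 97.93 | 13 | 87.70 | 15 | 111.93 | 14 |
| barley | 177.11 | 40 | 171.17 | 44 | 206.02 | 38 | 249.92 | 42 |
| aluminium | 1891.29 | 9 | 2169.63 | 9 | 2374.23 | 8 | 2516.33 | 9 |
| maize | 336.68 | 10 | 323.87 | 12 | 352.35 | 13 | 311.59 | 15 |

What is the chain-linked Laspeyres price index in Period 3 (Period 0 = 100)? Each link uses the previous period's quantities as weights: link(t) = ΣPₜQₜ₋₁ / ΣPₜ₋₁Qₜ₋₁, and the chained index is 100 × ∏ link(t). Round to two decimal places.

128.23

Link Period 0→Period 1:
ΣP(Period 1)Q(Period 0) = 97.93×14 + 171.17×40 + 2169.63×9 + 323.87×10 = 1371.02 + 6846.8 + 19526.67 + 3238.7 = 30983.19
ΣP(Period 0)Q(Period 0) = 110.20×14 + 177.11×40 + 1891.29×9 + 336.68×10 = 1542.8 + 7084.4 + 17021.61 + 3366.8 = 29015.61
link = 30983.19/29015.61 = 1.067811
Link Period 1→Period 2:
ΣP(Period 2)Q(Period 1) = 87.70×13 + 206.02×44 + 2374.23×9 + 352.35×12 = 1140.1 + 9064.88 + 21368.07 + 4228.2 = 35801.25
ΣP(Period 1)Q(Period 1) = 97.93×13 + 171.17×44 + 2169.63×9 + 323.87×12 = 1273.09 + 7531.48 + 19526.67 + 3886.44 = 32217.68
link = 35801.25/32217.68 = 1.111230
Link Period 2→Period 3:
ΣP(Period 3)Q(Period 2) = 111.93×15 + 249.92×38 + 2516.33×8 + 311.59×13 = 1678.95 + 9496.96 + 20130.64 + 4050.67 = 35357.22
ΣP(Period 2)Q(Period 2) = 87.70×15 + 206.02×38 + 2374.23×8 + 352.35×13 = 1315.5 + 7828.76 + 18993.84 + 4580.55 = 32718.65
link = 35357.22/32718.65 = 1.080644
Chained index = 100 × 1.067811 × 1.111230 × 1.080644 = 128.2275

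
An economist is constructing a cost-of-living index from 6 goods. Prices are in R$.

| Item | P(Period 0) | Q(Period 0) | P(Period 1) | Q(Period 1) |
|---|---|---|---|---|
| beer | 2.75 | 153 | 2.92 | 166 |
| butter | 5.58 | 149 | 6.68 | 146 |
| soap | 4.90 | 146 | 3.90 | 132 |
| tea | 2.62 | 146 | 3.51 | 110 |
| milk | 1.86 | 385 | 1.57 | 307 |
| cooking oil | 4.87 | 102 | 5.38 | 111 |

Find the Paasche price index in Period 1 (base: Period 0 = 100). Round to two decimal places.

Paasche price index uses current-period quantities as weights.
ΣP(Period 1)·Q(Period 1) = 2.92×166 + 6.68×146 + 3.90×132 + 3.51×110 + 1.57×307 + 5.38×111 = 484.72 + 975.28 + 514.8 + 386.1 + 481.99 + 597.18 = 3440.07
ΣP(Period 0)·Q(Period 1) = 2.75×166 + 5.58×146 + 4.90×132 + 2.62×110 + 1.86×307 + 4.87×111 = 456.5 + 814.68 + 646.8 + 288.2 + 571.02 + 540.57 = 3317.77
Index = 3440.07 / 3317.77 × 100 = 103.6862

103.69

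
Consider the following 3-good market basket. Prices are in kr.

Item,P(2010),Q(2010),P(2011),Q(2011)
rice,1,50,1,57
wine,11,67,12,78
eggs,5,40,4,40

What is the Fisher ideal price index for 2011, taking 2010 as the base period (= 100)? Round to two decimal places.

103.07

Laspeyres component (base-period weights):
ΣP(2011)Q(2010) = 1×50 + 12×67 + 4×40 = 50 + 804 + 160 = 1014
ΣP(2010)Q(2010) = 1×50 + 11×67 + 5×40 = 50 + 737 + 200 = 987
L = 1014 / 987 × 100 = 102.7356
Paasche component (current-period weights):
ΣP(2011)Q(2011) = 1×57 + 12×78 + 4×40 = 57 + 936 + 160 = 1153
ΣP(2010)Q(2011) = 1×57 + 11×78 + 5×40 = 57 + 858 + 200 = 1115
P = 1153 / 1115 × 100 = 103.4081
Fisher = √(L × P) = √(102.7356 × 103.4081) = 103.0713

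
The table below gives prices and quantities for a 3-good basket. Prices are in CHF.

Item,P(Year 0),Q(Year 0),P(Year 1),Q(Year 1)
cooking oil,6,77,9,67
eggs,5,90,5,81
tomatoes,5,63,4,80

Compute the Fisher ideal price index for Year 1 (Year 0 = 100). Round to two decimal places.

Laspeyres component (base-period weights):
ΣP(Year 1)Q(Year 0) = 9×77 + 5×90 + 4×63 = 693 + 450 + 252 = 1395
ΣP(Year 0)Q(Year 0) = 6×77 + 5×90 + 5×63 = 462 + 450 + 315 = 1227
L = 1395 / 1227 × 100 = 113.6919
Paasche component (current-period weights):
ΣP(Year 1)Q(Year 1) = 9×67 + 5×81 + 4×80 = 603 + 405 + 320 = 1328
ΣP(Year 0)Q(Year 1) = 6×67 + 5×81 + 5×80 = 402 + 405 + 400 = 1207
P = 1328 / 1207 × 100 = 110.0249
Fisher = √(L × P) = √(113.6919 × 110.0249) = 111.8434

111.84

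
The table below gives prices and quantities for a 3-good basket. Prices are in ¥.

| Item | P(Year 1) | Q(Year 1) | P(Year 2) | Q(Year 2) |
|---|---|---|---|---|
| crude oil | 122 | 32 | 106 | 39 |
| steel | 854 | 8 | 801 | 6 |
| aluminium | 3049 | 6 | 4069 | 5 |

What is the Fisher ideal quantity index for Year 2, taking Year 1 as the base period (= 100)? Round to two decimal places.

86.07

Laspeyres component (base-period weights):
ΣP(Year 1)Q(Year 2) = 122×39 + 854×6 + 3049×5 = 4758 + 5124 + 15245 = 25127
ΣP(Year 1)Q(Year 1) = 122×32 + 854×8 + 3049×6 = 3904 + 6832 + 18294 = 29030
L = 25127 / 29030 × 100 = 86.5553
Paasche component (current-period weights):
ΣP(Year 2)Q(Year 2) = 106×39 + 801×6 + 4069×5 = 4134 + 4806 + 20345 = 29285
ΣP(Year 2)Q(Year 1) = 106×32 + 801×8 + 4069×6 = 3392 + 6408 + 24414 = 34214
P = 29285 / 34214 × 100 = 85.5936
Fisher = √(L × P) = √(86.5553 × 85.5936) = 86.0731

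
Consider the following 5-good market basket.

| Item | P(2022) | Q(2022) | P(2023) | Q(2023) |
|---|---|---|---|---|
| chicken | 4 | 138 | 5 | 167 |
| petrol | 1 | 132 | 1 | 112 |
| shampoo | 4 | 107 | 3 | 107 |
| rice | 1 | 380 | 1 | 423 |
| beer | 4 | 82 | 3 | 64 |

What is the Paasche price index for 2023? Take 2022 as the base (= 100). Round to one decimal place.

Paasche price index uses current-period quantities as weights.
ΣP(2023)·Q(2023) = 5×167 + 1×112 + 3×107 + 1×423 + 3×64 = 835 + 112 + 321 + 423 + 192 = 1883
ΣP(2022)·Q(2023) = 4×167 + 1×112 + 4×107 + 1×423 + 4×64 = 668 + 112 + 428 + 423 + 256 = 1887
Index = 1883 / 1887 × 100 = 99.7880

99.8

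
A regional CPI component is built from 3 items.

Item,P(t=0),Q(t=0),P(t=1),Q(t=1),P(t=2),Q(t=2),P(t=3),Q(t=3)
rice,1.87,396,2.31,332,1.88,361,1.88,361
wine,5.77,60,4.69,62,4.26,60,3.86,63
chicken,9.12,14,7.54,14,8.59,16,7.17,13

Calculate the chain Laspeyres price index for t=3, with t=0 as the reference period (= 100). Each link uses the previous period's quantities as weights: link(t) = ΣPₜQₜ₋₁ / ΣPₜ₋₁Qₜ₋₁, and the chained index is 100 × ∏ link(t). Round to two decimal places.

Link t=0→t=1:
ΣP(t=1)Q(t=0) = 2.31×396 + 4.69×60 + 7.54×14 = 914.76 + 281.4 + 105.56 = 1301.72
ΣP(t=0)Q(t=0) = 1.87×396 + 5.77×60 + 9.12×14 = 740.52 + 346.2 + 127.68 = 1214.4
link = 1301.72/1214.4 = 1.071904
Link t=1→t=2:
ΣP(t=2)Q(t=1) = 1.88×332 + 4.26×62 + 8.59×14 = 624.16 + 264.12 + 120.26 = 1008.54
ΣP(t=1)Q(t=1) = 2.31×332 + 4.69×62 + 7.54×14 = 766.92 + 290.78 + 105.56 = 1163.26
link = 1008.54/1163.26 = 0.866994
Link t=2→t=3:
ΣP(t=3)Q(t=2) = 1.88×361 + 3.86×60 + 7.17×16 = 678.68 + 231.6 + 114.72 = 1025
ΣP(t=2)Q(t=2) = 1.88×361 + 4.26×60 + 8.59×16 = 678.68 + 255.6 + 137.44 = 1071.72
link = 1025/1071.72 = 0.956407
Chained index = 100 × 1.071904 × 0.866994 × 0.956407 = 88.8822

88.88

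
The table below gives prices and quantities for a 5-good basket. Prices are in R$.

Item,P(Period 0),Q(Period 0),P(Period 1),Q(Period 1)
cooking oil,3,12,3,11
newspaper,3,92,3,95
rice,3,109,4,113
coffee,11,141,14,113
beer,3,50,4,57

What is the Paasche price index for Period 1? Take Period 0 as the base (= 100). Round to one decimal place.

Paasche price index uses current-period quantities as weights.
ΣP(Period 1)·Q(Period 1) = 3×11 + 3×95 + 4×113 + 14×113 + 4×57 = 33 + 285 + 452 + 1582 + 228 = 2580
ΣP(Period 0)·Q(Period 1) = 3×11 + 3×95 + 3×113 + 11×113 + 3×57 = 33 + 285 + 339 + 1243 + 171 = 2071
Index = 2580 / 2071 × 100 = 124.5775

124.6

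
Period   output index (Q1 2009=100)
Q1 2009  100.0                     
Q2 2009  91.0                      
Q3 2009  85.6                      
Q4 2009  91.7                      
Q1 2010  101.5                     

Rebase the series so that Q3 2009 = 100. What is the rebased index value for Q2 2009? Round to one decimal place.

Rebased(Q2 2009) = 91.0 / 85.6 × 100 = 106.3084

106.3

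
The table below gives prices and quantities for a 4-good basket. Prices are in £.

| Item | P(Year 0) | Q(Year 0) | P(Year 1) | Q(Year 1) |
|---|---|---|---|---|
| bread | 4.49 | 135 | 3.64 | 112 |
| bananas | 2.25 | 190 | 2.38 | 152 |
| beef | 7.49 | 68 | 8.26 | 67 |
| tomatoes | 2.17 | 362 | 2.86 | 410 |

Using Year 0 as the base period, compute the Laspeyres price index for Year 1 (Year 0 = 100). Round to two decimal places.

Laspeyres price index uses base-period quantities as weights.
ΣP(Year 1)·Q(Year 0) = 3.64×135 + 2.38×190 + 8.26×68 + 2.86×362 = 491.4 + 452.2 + 561.68 + 1035.32 = 2540.6
ΣP(Year 0)·Q(Year 0) = 4.49×135 + 2.25×190 + 7.49×68 + 2.17×362 = 606.15 + 427.5 + 509.32 + 785.54 = 2328.51
Index = 2540.6 / 2328.51 × 100 = 109.1084

109.11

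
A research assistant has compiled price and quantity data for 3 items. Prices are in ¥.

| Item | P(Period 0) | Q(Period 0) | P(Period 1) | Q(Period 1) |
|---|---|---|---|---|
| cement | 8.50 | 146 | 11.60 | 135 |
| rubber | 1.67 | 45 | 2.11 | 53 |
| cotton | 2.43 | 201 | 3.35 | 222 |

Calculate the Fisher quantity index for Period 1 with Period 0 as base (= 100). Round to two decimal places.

Laspeyres component (base-period weights):
ΣP(Period 0)Q(Period 1) = 8.50×135 + 1.67×53 + 2.43×222 = 1147.5 + 88.51 + 539.46 = 1775.47
ΣP(Period 0)Q(Period 0) = 8.50×146 + 1.67×45 + 2.43×201 = 1241 + 75.15 + 488.43 = 1804.58
L = 1775.47 / 1804.58 × 100 = 98.3869
Paasche component (current-period weights):
ΣP(Period 1)Q(Period 1) = 11.60×135 + 2.11×53 + 3.35×222 = 1566 + 111.83 + 743.7 = 2421.53
ΣP(Period 1)Q(Period 0) = 11.60×146 + 2.11×45 + 3.35×201 = 1693.6 + 94.95 + 673.35 = 2461.9
P = 2421.53 / 2461.9 × 100 = 98.3602
Fisher = √(L × P) = √(98.3869 × 98.3602) = 98.3735

98.37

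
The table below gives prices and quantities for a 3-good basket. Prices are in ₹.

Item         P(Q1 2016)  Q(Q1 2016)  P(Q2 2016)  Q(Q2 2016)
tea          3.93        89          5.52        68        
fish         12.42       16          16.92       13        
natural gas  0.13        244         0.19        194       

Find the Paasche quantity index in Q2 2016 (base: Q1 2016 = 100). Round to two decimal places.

Paasche quantity index uses current-period prices as weights.
ΣP(Q2 2016)·Q(Q2 2016) = 5.52×68 + 16.92×13 + 0.19×194 = 375.36 + 219.96 + 36.86 = 632.18
ΣP(Q2 2016)·Q(Q1 2016) = 5.52×89 + 16.92×16 + 0.19×244 = 491.28 + 270.72 + 46.36 = 808.36
Index = 632.18 / 808.36 × 100 = 78.2053

78.21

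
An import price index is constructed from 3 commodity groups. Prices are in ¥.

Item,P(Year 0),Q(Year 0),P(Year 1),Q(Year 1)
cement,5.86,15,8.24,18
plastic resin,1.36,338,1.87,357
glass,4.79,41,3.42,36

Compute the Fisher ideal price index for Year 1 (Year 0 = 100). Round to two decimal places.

Laspeyres component (base-period weights):
ΣP(Year 1)Q(Year 0) = 8.24×15 + 1.87×338 + 3.42×41 = 123.6 + 632.06 + 140.22 = 895.88
ΣP(Year 0)Q(Year 0) = 5.86×15 + 1.36×338 + 4.79×41 = 87.9 + 459.68 + 196.39 = 743.97
L = 895.88 / 743.97 × 100 = 120.4188
Paasche component (current-period weights):
ΣP(Year 1)Q(Year 1) = 8.24×18 + 1.87×357 + 3.42×36 = 148.32 + 667.59 + 123.12 = 939.03
ΣP(Year 0)Q(Year 1) = 5.86×18 + 1.36×357 + 4.79×36 = 105.48 + 485.52 + 172.44 = 763.44
P = 939.03 / 763.44 × 100 = 122.9998
Fisher = √(L × P) = √(120.4188 × 122.9998) = 121.7025

121.70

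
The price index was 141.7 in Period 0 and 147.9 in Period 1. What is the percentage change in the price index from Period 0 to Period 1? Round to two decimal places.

Change = (147.9 − 141.7) / 141.7 × 100
       = 6.2 / 141.7 × 100 = 4.3754%

4.38%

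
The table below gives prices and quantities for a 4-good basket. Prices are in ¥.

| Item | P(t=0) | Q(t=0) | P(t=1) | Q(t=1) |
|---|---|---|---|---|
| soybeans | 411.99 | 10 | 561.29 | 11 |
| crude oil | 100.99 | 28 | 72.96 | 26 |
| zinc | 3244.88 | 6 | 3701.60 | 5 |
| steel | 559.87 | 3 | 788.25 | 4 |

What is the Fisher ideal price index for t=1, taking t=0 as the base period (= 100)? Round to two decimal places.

Laspeyres component (base-period weights):
ΣP(t=1)Q(t=0) = 561.29×10 + 72.96×28 + 3701.60×6 + 788.25×3 = 5612.9 + 2042.88 + 22209.6 + 2364.75 = 32230.13
ΣP(t=0)Q(t=0) = 411.99×10 + 100.99×28 + 3244.88×6 + 559.87×3 = 4119.9 + 2827.72 + 19469.28 + 1679.61 = 28096.51
L = 32230.13 / 28096.51 × 100 = 114.7122
Paasche component (current-period weights):
ΣP(t=1)Q(t=1) = 561.29×11 + 72.96×26 + 3701.60×5 + 788.25×4 = 6174.19 + 1896.96 + 18508 + 3153 = 29732.15
ΣP(t=0)Q(t=1) = 411.99×11 + 100.99×26 + 3244.88×5 + 559.87×4 = 4531.89 + 2625.74 + 16224.4 + 2239.48 = 25621.51
P = 29732.15 / 25621.51 × 100 = 116.0437
Fisher = √(L × P) = √(114.7122 × 116.0437) = 115.3760

115.38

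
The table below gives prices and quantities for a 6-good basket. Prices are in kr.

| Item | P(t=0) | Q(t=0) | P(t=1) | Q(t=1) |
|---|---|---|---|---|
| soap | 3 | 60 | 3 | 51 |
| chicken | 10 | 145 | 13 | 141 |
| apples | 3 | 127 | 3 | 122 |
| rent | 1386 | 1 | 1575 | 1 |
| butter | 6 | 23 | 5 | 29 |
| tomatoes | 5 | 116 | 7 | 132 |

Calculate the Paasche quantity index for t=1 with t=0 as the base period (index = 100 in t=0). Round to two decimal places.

Paasche quantity index uses current-period prices as weights.
ΣP(t=1)·Q(t=1) = 3×51 + 13×141 + 3×122 + 1575×1 + 5×29 + 7×132 = 153 + 1833 + 366 + 1575 + 145 + 924 = 4996
ΣP(t=1)·Q(t=0) = 3×60 + 13×145 + 3×127 + 1575×1 + 5×23 + 7×116 = 180 + 1885 + 381 + 1575 + 115 + 812 = 4948
Index = 4996 / 4948 × 100 = 100.9701

100.97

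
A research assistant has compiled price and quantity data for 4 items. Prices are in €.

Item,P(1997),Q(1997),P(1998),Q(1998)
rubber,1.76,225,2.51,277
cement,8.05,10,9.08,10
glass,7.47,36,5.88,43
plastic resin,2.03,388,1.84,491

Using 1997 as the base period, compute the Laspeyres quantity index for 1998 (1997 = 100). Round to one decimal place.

123.0

Laspeyres quantity index uses base-period prices as weights.
ΣP(1997)·Q(1998) = 1.76×277 + 8.05×10 + 7.47×43 + 2.03×491 = 487.52 + 80.5 + 321.21 + 996.73 = 1885.96
ΣP(1997)·Q(1997) = 1.76×225 + 8.05×10 + 7.47×36 + 2.03×388 = 396 + 80.5 + 268.92 + 787.64 = 1533.06
Index = 1885.96 / 1533.06 × 100 = 123.0193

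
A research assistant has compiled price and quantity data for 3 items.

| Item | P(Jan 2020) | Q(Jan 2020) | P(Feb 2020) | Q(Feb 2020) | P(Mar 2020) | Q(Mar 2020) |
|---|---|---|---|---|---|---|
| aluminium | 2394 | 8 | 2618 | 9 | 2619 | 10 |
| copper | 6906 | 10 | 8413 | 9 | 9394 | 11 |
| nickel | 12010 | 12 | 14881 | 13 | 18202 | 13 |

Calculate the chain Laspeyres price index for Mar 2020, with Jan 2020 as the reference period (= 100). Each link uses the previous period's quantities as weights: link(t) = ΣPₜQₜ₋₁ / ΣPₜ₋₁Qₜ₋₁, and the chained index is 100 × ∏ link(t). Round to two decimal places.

Link Jan 2020→Feb 2020:
ΣP(Feb 2020)Q(Jan 2020) = 2618×8 + 8413×10 + 14881×12 = 20944 + 84130 + 178572 = 283646
ΣP(Jan 2020)Q(Jan 2020) = 2394×8 + 6906×10 + 12010×12 = 19152 + 69060 + 144120 = 232332
link = 283646/232332 = 1.220865
Link Feb 2020→Mar 2020:
ΣP(Mar 2020)Q(Feb 2020) = 2619×9 + 9394×9 + 18202×13 = 23571 + 84546 + 236626 = 344743
ΣP(Feb 2020)Q(Feb 2020) = 2618×9 + 8413×9 + 14881×13 = 23562 + 75717 + 193453 = 292732
link = 344743/292732 = 1.177674
Chained index = 100 × 1.220865 × 1.177674 = 143.7781

143.78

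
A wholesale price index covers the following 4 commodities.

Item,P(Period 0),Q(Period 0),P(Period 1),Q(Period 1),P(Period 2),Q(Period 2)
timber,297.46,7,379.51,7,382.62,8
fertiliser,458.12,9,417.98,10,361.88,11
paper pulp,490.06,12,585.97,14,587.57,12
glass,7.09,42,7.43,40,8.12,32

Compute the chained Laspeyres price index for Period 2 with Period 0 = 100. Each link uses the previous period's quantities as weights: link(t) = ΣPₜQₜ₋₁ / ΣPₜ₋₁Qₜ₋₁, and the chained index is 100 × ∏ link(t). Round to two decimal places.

107.58

Link Period 0→Period 1:
ΣP(Period 1)Q(Period 0) = 379.51×7 + 417.98×9 + 585.97×12 + 7.43×42 = 2656.57 + 3761.82 + 7031.64 + 312.06 = 13762.09
ΣP(Period 0)Q(Period 0) = 297.46×7 + 458.12×9 + 490.06×12 + 7.09×42 = 2082.22 + 4123.08 + 5880.72 + 297.78 = 12383.8
link = 13762.09/12383.8 = 1.111298
Link Period 1→Period 2:
ΣP(Period 2)Q(Period 1) = 382.62×7 + 361.88×10 + 587.57×14 + 8.12×40 = 2678.34 + 3618.8 + 8225.98 + 324.8 = 14847.92
ΣP(Period 1)Q(Period 1) = 379.51×7 + 417.98×10 + 585.97×14 + 7.43×40 = 2656.57 + 4179.8 + 8203.58 + 297.2 = 15337.15
link = 14847.92/15337.15 = 0.968102
Chained index = 100 × 1.111298 × 0.968102 = 107.5849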